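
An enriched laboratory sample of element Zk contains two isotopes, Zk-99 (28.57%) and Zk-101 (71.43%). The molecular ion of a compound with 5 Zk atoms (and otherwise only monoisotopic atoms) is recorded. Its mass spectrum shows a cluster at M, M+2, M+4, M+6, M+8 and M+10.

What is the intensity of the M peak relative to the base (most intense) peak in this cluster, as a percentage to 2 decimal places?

Term probabilities: M 0.0019, M+2 0.0238, M+4 0.1190, M+6 0.2975, M+8 0.3719, M+10 0.1860. Base peak = M+8.
P(M+8) = C(5,4) × 0.2857^1 × 0.7143^4 = 5 × 0.2857 × 0.26032903 = 0.371880 (base)
P(M) = C(5,0) × 0.2857^5 × 0.7143^0 = 1 × 0.00190349 × 1.0000 = 0.001903
Relative intensity = 0.001903 / 0.371880 × 100 = 0.51

0.51%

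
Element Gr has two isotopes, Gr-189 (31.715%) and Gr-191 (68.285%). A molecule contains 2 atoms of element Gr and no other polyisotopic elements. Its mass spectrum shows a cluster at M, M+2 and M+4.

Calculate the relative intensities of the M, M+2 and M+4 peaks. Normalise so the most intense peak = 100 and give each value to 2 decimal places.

21.57 : 92.89 : 100.00

Each Gr atom is independently Gr-189 (p = 0.31715) or Gr-191 (q = 0.68285); the cluster is the binomial expansion (p + q)^2.
P(M) = 0.31715^2 = 0.100584
P(M+2) = 2 × 0.31715^1 × 0.68285^1 = 0.433132
P(M+4) = 0.68285^2 = 0.466284
The M+4 peak is largest (0.466284); scaling to 100 gives 21.57 : 92.89 : 100.00.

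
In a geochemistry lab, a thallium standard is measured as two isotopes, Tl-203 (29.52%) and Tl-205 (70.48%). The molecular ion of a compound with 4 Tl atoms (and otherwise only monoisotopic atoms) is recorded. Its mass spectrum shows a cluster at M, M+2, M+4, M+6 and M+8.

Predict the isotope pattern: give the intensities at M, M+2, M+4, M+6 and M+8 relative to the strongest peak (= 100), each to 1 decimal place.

1.8 : 17.5 : 62.8 : 100.0 : 59.7

Each Tl atom is independently Tl-203 (p = 0.2952) or Tl-205 (q = 0.7048); the cluster is the binomial expansion (p + q)^4.
P(M) = 0.2952^4 = 0.007594
P(M+2) = 4 × 0.2952^3 × 0.7048^1 = 0.072523
P(M+4) = 6 × 0.2952^2 × 0.7048^2 = 0.259726
P(M+6) = 4 × 0.2952^1 × 0.7048^3 = 0.413403
P(M+8) = 0.7048^4 = 0.246754
The M+6 peak is largest (0.413403); scaling to 100 gives 1.8 : 17.5 : 62.8 : 100.0 : 59.7.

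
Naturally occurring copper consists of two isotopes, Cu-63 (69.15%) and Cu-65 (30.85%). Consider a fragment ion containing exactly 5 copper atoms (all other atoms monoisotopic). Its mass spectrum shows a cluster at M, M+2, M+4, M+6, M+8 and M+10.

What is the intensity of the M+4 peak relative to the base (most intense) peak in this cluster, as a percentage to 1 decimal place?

Term probabilities: M 0.1581, M+2 0.3527, M+4 0.3147, M+6 0.1404, M+8 0.0313, M+10 0.0028. Base peak = M+2.
P(M+2) = C(5,1) × 0.6915^4 × 0.3085^1 = 5 × 0.2286487 × 0.3085 = 0.352691 (base)
P(M+4) = C(5,2) × 0.6915^3 × 0.3085^2 = 10 × 0.33065611 × 0.09517225 = 0.314693
Relative intensity = 0.314693 / 0.352691 × 100 = 89.2

89.2%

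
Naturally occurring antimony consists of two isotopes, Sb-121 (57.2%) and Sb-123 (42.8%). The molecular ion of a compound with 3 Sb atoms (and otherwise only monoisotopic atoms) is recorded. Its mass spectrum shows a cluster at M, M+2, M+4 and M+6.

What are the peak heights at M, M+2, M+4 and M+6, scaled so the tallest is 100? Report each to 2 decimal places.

44.55 : 100.00 : 74.83 : 18.66

The 3 Sb atoms are independent, so intensities follow the terms of (0.572 + 0.428)^3.
P(M) = 0.572^3 = 0.187149
P(M+2) = 3 × 0.572^2 × 0.428^1 = 0.420104
P(M+4) = 3 × 0.572^1 × 0.428^2 = 0.314344
P(M+6) = 0.428^3 = 0.078403
The M+2 peak is largest (0.420104); scaling to 100 gives 44.55 : 100.00 : 74.83 : 18.66.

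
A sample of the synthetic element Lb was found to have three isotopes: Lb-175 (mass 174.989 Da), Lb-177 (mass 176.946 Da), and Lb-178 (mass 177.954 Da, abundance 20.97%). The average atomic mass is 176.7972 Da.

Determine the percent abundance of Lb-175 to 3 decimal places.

18.405%

The remaining 79.03% is split between Lb-175 (fraction x) and Lb-177 (fraction 0.7903 − x).
Substituting: 174.989x + 176.946(0.7903 − x) = 139.4802462
(174.989 − 176.946)x = -0.3601776  ⇒  x = 0.18405, y = 0.60625
Lb-175: 18.405%, Lb-177: 60.625%.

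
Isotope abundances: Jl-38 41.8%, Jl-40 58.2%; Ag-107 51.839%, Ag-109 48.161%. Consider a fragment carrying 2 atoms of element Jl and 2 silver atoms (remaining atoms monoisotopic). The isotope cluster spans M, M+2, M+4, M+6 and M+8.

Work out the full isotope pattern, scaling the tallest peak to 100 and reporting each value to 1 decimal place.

12.5 : 58.2 : 100.0 : 75.3 : 21.0

Element Jl pattern (n=2): 0.174724 : 0.486552 : 0.338724
Silver pattern (n=2): 0.26872819 : 0.49932362 : 0.23194819
Convolve the two distributions (both contribute in 2-u steps):
  M: 0.174724×0.26872819 = 0.046953
  M+2: 0.174724×0.49932362 + 0.486552×0.26872819 = 0.217994
  M+4: 0.174724×0.23194819 + 0.486552×0.49932362 + 0.338724×0.26872819 = 0.374499
  M+6: 0.486552×0.23194819 + 0.338724×0.49932362 = 0.281988
  M+8: 0.338724×0.23194819 = 0.078566
Scale to base peak (0.374499) = 100: 12.5 : 58.2 : 100.0 : 75.3 : 21.0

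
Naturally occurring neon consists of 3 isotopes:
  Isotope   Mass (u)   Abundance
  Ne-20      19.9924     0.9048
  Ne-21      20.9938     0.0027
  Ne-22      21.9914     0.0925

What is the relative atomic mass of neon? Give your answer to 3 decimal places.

Ar = Σ fᵢ·mᵢ = 0.9048 × 19.9924 + 0.0027 × 20.9938 + 0.0925 × 21.9914
= 18.08912 + 0.05668 + 2.03420 = 20.18000 u

20.180 u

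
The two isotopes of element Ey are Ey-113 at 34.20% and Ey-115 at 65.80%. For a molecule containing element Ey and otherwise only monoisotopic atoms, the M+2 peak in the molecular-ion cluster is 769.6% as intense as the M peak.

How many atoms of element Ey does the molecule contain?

4

For n independent Ey atoms, I(M+2)/I(M) = n · (abundance Ey-115) / (abundance Ey-113) = n · 0.6580/0.3420.
n = 7.696 × 0.3420/0.6580 = 4.00 ≈ 4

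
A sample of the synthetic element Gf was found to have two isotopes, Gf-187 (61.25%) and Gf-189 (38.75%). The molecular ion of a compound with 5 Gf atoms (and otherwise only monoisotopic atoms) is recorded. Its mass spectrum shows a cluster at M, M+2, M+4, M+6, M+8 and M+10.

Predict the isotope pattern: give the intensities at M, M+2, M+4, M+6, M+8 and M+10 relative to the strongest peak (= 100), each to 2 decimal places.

24.98 : 79.03 : 100.00 : 63.27 : 20.01 : 2.53

The 5 Gf atoms are independent, so intensities follow the terms of (0.6125 + 0.3875)^5.
P(M) = 0.6125^5 = 0.086205
P(M+2) = 5 × 0.6125^4 × 0.3875^1 = 0.272688
P(M+4) = 10 × 0.6125^3 × 0.3875^2 = 0.345034
P(M+6) = 10 × 0.6125^2 × 0.3875^3 = 0.218287
P(M+8) = 5 × 0.6125^1 × 0.3875^4 = 0.069050
P(M+10) = 0.3875^5 = 0.008737
The M+4 peak is largest (0.345034); scaling to 100 gives 24.98 : 79.03 : 100.00 : 63.27 : 20.01 : 2.53.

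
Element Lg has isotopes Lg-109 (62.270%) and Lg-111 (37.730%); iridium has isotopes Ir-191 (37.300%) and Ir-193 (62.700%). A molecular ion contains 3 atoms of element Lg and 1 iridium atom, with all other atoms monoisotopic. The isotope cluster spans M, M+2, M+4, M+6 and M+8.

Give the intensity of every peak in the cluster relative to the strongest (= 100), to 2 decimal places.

Element Lg pattern (n=3): 0.24145522 : 0.43890021 : 0.26593392 : 0.05371065
Iridium pattern (n=1): 0.3730 : 0.6270
Convolve the two distributions (both contribute in 2-u steps):
  M: 0.24145522×0.3730 = 0.090063
  M+2: 0.24145522×0.6270 + 0.43890021×0.3730 = 0.315102
  M+4: 0.43890021×0.6270 + 0.26593392×0.3730 = 0.374384
  M+6: 0.26593392×0.6270 + 0.05371065×0.3730 = 0.186775
  M+8: 0.05371065×0.6270 = 0.033677
Scale to base peak (0.374384) = 100: 24.06 : 84.17 : 100.00 : 49.89 : 9.00

24.06 : 84.17 : 100.00 : 49.89 : 9.00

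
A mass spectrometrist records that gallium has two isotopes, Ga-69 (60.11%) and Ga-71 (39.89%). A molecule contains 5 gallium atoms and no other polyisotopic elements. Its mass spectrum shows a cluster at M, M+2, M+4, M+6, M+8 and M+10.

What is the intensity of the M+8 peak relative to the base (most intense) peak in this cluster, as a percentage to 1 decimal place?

Binomial terms of (0.6011 + 0.3989)^5: M 0.0785, M+2 0.2604, M+4 0.3456, M+6 0.2293, M+8 0.0761, M+10 0.0101 → M+4 is the base peak.
P(M+4) = C(5,2) × 0.6011^3 × 0.3989^2 = 10 × 0.21719018 × 0.15912121 = 0.345596 (base)
P(M+8) = C(5,4) × 0.6011^1 × 0.3989^4 = 5 × 0.6011 × 0.02531956 = 0.076098
Relative intensity = 0.076098 / 0.345596 × 100 = 22.0

22.0%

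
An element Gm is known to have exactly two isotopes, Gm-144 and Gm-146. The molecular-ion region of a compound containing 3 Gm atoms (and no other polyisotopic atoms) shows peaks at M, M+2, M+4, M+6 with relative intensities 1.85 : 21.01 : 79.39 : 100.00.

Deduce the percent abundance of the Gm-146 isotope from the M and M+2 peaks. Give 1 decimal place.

If p is the fraction of Gm that is Gm-144, then I(M+2)/I(M) = [C(3,1)·p^2·(1−p)] / p^3 = 3·(1−p)/p = 21.01/1.85 = 11.3568
(1−p)/p = 11.3568/3 = 3.7856  ⇒  p = 1/(1 + 3.7856) = 0.2090
Gm-144: 20.9%, Gm-146: 79.1%.

79.1%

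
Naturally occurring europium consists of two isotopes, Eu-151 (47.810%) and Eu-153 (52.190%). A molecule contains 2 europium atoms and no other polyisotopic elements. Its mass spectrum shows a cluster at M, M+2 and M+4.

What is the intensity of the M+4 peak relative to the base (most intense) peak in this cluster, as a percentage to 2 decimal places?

(0.47810 + 0.52190)^2 gives M 0.2286, M+2 0.4990, M+4 0.2724; the largest is M+2.
P(M+2) = C(2,1) × 0.47810^1 × 0.52190^1 = 2 × 0.4781 × 0.5219 = 0.499041 (base)
P(M+4) = C(2,2) × 0.47810^0 × 0.52190^2 = 1 × 1.0000 × 0.27237961 = 0.272380
Relative intensity = 0.272380 / 0.499041 × 100 = 54.58

54.58%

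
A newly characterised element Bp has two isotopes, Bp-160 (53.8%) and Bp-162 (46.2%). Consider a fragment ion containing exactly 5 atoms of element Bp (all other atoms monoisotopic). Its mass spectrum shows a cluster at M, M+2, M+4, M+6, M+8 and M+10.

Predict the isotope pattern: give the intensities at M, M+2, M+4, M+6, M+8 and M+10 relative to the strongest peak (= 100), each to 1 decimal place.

Expanding (0.538 + 0.462)^5:
P(M) = 0.538^5 = 0.045072
P(M+2) = 5 × 0.538^4 × 0.462^1 = 0.193527
P(M+4) = 10 × 0.538^3 × 0.462^2 = 0.332377
P(M+6) = 10 × 0.538^2 × 0.462^3 = 0.285424
P(M+8) = 5 × 0.538^1 × 0.462^4 = 0.122552
P(M+10) = 0.462^5 = 0.021048
The M+4 peak is largest (0.332377); scaling to 100 gives 13.6 : 58.2 : 100.0 : 85.9 : 36.9 : 6.3.

13.6 : 58.2 : 100.0 : 85.9 : 36.9 : 6.3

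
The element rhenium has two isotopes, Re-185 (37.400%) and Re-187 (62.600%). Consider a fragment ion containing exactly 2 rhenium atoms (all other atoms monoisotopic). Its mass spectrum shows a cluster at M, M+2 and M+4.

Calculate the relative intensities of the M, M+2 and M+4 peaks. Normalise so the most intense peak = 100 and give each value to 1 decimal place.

Each Re atom is independently Re-185 (p = 0.37400) or Re-187 (q = 0.62600); the cluster is the binomial expansion (p + q)^2.
P(M) = 0.37400^2 = 0.139876
P(M+2) = 2 × 0.37400^1 × 0.62600^1 = 0.468248
P(M+4) = 0.62600^2 = 0.391876
The M+2 peak is largest (0.468248); scaling to 100 gives 29.9 : 100.0 : 83.7.

29.9 : 100.0 : 83.7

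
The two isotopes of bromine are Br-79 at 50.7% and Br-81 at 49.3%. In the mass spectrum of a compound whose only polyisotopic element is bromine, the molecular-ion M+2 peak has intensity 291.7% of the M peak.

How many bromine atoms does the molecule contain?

3

With n Br atoms, P(M+2)/P(M) = C(n,1)·p^(n−1)q / p^n = n·q/p = n · 0.493/0.507.
n = 2.917 × 0.507/0.493 = 3.00 ≈ 3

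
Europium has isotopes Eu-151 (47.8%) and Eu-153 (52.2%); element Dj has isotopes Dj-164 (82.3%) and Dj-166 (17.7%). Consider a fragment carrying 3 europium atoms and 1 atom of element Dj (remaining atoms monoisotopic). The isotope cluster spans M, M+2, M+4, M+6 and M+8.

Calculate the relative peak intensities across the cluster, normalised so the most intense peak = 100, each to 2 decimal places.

Europium pattern (n=3): 0.10921535 : 0.35780594 : 0.39074206 : 0.14223665
Element Dj pattern (n=1): 0.8230 : 0.1770
Convolve the two distributions (both contribute in 2-u steps):
  M: 0.10921535×0.8230 = 0.089884
  M+2: 0.10921535×0.1770 + 0.35780594×0.8230 = 0.313805
  M+4: 0.35780594×0.1770 + 0.39074206×0.8230 = 0.384912
  M+6: 0.39074206×0.1770 + 0.14223665×0.8230 = 0.186222
  M+8: 0.14223665×0.1770 = 0.025176
Scale to base peak (0.384912) = 100: 23.35 : 81.53 : 100.00 : 48.38 : 6.54

23.35 : 81.53 : 100.00 : 48.38 : 6.54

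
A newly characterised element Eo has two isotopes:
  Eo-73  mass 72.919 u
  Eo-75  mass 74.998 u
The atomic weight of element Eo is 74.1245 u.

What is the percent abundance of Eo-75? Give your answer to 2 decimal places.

57.98%

Writing the weighted mean with unknown fraction x of Eo-73:
72.919·x + 74.998·(1 − x) = 74.1245
(72.919 − 74.998)·x = 74.1245 − 74.998
x = -0.8735 / -2.079 = 0.42015 → 42.02% Eo-73, 57.98% Eo-75.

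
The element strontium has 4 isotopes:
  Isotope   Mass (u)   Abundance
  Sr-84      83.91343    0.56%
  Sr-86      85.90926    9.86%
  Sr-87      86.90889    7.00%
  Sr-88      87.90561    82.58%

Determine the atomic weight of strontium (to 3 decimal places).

The abundance-weighted mean is 0.0056 × 83.91343 + 0.0986 × 85.90926 + 0.0700 × 86.90889 + 0.8258 × 87.90561
= 0.469915 + 8.470653 + 6.083622 + 72.592453 = 87.616643 u

87.617 u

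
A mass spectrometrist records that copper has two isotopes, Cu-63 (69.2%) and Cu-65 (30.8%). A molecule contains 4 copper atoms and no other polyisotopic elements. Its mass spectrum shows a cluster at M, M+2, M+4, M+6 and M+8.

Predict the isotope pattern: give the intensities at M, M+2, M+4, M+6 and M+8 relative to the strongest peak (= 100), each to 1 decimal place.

56.2 : 100.0 : 66.8 : 19.8 : 2.2

Expanding (0.692 + 0.308)^4:
P(M) = 0.692^4 = 0.229311
P(M+2) = 4 × 0.692^3 × 0.308^1 = 0.408253
P(M+4) = 6 × 0.692^2 × 0.308^2 = 0.272562
P(M+6) = 4 × 0.692^1 × 0.308^3 = 0.080876
P(M+8) = 0.308^4 = 0.008999
The M+2 peak is largest (0.408253); scaling to 100 gives 56.2 : 100.0 : 66.8 : 19.8 : 2.2.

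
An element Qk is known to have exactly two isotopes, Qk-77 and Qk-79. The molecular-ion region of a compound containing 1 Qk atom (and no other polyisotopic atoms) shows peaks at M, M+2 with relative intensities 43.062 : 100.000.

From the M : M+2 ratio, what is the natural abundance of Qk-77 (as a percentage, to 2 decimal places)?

30.10%

If p is the fraction of Qk that is Qk-77, then I(M+2)/I(M) = [C(1,1)·p^0·(1−p)] / p^1 = 1·(1−p)/p = 100.000/43.062 = 2.3222
(1−p)/p = 2.3222/1 = 2.3222  ⇒  p = 1/(1 + 2.3222) = 0.3010
Qk-77: 30.10%, Qk-79: 69.90%.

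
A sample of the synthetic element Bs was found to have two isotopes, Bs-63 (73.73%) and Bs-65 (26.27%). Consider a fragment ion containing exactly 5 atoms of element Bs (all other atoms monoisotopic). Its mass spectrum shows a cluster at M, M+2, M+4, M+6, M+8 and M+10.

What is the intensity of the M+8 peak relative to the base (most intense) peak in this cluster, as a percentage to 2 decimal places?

Term probabilities: M 0.2179, M+2 0.3882, M+4 0.2766, M+6 0.0986, M+8 0.0176, M+10 0.0013. Base peak = M+2.
P(M+2) = C(5,1) × 0.7373^4 × 0.2627^1 = 5 × 0.29551323 × 0.2627 = 0.388157 (base)
P(M+8) = C(5,4) × 0.7373^1 × 0.2627^4 = 5 × 0.7373 × 0.00476256 = 0.017557
Relative intensity = 0.017557 / 0.388157 × 100 = 4.52

4.52%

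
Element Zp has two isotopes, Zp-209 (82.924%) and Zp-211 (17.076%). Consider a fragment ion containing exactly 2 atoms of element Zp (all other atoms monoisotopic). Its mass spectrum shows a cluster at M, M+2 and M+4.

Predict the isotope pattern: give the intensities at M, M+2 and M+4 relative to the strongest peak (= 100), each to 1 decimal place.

100.0 : 41.2 : 4.2

Each Zp atom is independently Zp-209 (p = 0.82924) or Zp-211 (q = 0.17076); the cluster is the binomial expansion (p + q)^2.
P(M) = 0.82924^2 = 0.687639
P(M+2) = 2 × 0.82924^1 × 0.17076^1 = 0.283202
P(M+4) = 0.17076^2 = 0.029159
The M peak is largest (0.687639); scaling to 100 gives 100.0 : 41.2 : 4.2.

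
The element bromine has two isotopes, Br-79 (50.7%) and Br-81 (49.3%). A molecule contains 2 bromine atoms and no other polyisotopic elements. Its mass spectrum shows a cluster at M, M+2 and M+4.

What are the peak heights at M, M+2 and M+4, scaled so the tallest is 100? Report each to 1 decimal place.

51.4 : 100.0 : 48.6

Expanding (0.507 + 0.493)^2:
P(M) = 0.507^2 = 0.257049
P(M+2) = 2 × 0.507^1 × 0.493^1 = 0.499902
P(M+4) = 0.493^2 = 0.243049
The M+2 peak is largest (0.499902); scaling to 100 gives 51.4 : 100.0 : 48.6.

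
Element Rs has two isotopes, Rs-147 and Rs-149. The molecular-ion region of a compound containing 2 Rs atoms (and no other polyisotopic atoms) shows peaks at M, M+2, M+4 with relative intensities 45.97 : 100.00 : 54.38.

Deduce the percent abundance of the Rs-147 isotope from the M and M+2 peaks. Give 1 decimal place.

If p is the fraction of Rs that is Rs-147, then I(M+2)/I(M) = [C(2,1)·p^1·(1−p)] / p^2 = 2·(1−p)/p = 100.00/45.97 = 2.1753
(1−p)/p = 2.1753/2 = 1.0877  ⇒  p = 1/(1 + 1.0877) = 0.4790
Rs-147: 47.9%, Rs-149: 52.1%.

47.9%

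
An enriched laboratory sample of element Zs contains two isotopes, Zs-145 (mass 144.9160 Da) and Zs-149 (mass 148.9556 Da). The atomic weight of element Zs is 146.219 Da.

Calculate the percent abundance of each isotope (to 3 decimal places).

Zs-145: 67.744%, Zs-149: 32.256%

With x = fraction of Zs-145 (so Zs-149 is 1 − x):
144.9160·x + 148.9556·(1 − x) = 146.219
(144.9160 − 148.9556)·x = 146.219 − 148.9556
x = -2.7366 / -4.0396 = 0.67744 → 67.744% Zs-145, 32.256% Zs-149.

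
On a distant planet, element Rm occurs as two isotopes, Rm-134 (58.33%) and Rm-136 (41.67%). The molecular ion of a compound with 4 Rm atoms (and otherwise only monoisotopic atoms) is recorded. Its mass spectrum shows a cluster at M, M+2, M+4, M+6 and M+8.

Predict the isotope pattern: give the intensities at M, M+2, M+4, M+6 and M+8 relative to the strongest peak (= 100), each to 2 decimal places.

Expanding (0.5833 + 0.4167)^4:
P(M) = 0.5833^4 = 0.115763
P(M+2) = 4 × 0.5833^3 × 0.4167^1 = 0.330795
P(M+4) = 6 × 0.5833^2 × 0.4167^2 = 0.354472
P(M+6) = 4 × 0.5833^1 × 0.4167^3 = 0.168819
P(M+8) = 0.4167^4 = 0.030150
The M+4 peak is largest (0.354472); scaling to 100 gives 32.66 : 93.32 : 100.00 : 47.63 : 8.51.

32.66 : 93.32 : 100.00 : 47.63 : 8.51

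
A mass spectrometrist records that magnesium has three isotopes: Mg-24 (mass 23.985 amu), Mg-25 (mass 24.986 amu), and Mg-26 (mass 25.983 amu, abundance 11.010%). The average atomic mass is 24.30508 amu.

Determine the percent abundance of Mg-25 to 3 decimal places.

Let x and y be the fractions of Mg-24 and Mg-25. Then x + y = 1 − 0.11010 = 0.88990 and 23.985x + 24.986y = 24.30508 − 0.11010×25.983 = 21.4443517.
Substituting: 23.985x + 24.986(0.88990 − x) = 21.4443517
(23.985 − 24.986)x = -0.7906897  ⇒  x = 0.78990, y = 0.10000
Mg-24: 78.990%, Mg-25: 10.000%.

10.000%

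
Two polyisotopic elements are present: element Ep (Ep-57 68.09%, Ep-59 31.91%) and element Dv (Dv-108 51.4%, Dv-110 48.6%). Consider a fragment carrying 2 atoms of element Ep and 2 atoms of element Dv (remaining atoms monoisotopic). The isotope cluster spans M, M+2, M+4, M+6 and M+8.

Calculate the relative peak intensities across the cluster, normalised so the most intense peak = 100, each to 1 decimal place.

Element Ep pattern (n=2): 0.46362481 : 0.43455038 : 0.10182481
Element Dv pattern (n=2): 0.264196 : 0.499608 : 0.236196
Convolve the two distributions (both contribute in 2-u steps):
  M: 0.46362481×0.264196 = 0.122488
  M+2: 0.46362481×0.499608 + 0.43455038×0.264196 = 0.346437
  M+4: 0.46362481×0.236196 + 0.43455038×0.499608 + 0.10182481×0.264196 = 0.353513
  M+6: 0.43455038×0.236196 + 0.10182481×0.499608 = 0.153512
  M+8: 0.10182481×0.236196 = 0.024051
Scale to base peak (0.353513) = 100: 34.6 : 98.0 : 100.0 : 43.4 : 6.8

34.6 : 98.0 : 100.0 : 43.4 : 6.8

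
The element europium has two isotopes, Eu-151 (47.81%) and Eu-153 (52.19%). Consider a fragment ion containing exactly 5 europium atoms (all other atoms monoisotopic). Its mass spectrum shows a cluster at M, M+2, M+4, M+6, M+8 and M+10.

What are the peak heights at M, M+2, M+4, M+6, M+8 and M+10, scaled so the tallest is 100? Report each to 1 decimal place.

The 5 Eu atoms are independent, so intensities follow the terms of (0.4781 + 0.5219)^5.
P(M) = 0.4781^5 = 0.024980
P(M+2) = 5 × 0.4781^4 × 0.5219^1 = 0.136343
P(M+4) = 10 × 0.4781^3 × 0.5219^2 = 0.297667
P(M+6) = 10 × 0.4781^2 × 0.5219^3 = 0.324937
P(M+8) = 5 × 0.4781^1 × 0.5219^4 = 0.177353
P(M+10) = 0.5219^5 = 0.038720
The M+6 peak is largest (0.324937); scaling to 100 gives 7.7 : 42.0 : 91.6 : 100.0 : 54.6 : 11.9.

7.7 : 42.0 : 91.6 : 100.0 : 54.6 : 11.9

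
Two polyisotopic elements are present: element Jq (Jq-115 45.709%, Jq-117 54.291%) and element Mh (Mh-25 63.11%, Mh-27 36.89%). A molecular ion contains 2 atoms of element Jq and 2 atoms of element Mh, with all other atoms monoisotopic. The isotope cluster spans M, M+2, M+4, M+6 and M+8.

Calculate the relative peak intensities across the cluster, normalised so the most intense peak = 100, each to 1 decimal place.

Element Jq pattern (n=2): 0.20893127 : 0.49631746 : 0.29475127
Element Mh pattern (n=2): 0.39828721 : 0.46562558 : 0.13608721
Convolve the two distributions (both contribute in 2-u steps):
  M: 0.20893127×0.39828721 = 0.083215
  M+2: 0.20893127×0.46562558 + 0.49631746×0.39828721 = 0.294961
  M+4: 0.20893127×0.13608721 + 0.49631746×0.46562558 + 0.29475127×0.39828721 = 0.376927
  M+6: 0.49631746×0.13608721 + 0.29475127×0.46562558 = 0.204786
  M+8: 0.29475127×0.13608721 = 0.040112
Scale to base peak (0.376927) = 100: 22.1 : 78.3 : 100.0 : 54.3 : 10.6

22.1 : 78.3 : 100.0 : 54.3 : 10.6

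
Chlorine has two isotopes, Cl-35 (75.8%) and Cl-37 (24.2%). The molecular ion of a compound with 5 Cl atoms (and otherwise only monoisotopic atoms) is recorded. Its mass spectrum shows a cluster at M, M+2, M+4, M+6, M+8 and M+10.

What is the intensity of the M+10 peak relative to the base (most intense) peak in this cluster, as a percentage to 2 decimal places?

0.21%

Term probabilities: M 0.2502, M+2 0.3994, M+4 0.2551, M+6 0.0814, M+8 0.0130, M+10 0.0008. Base peak = M+2.
P(M+2) = C(5,1) × 0.758^4 × 0.242^1 = 5 × 0.33012379 × 0.2420 = 0.399450 (base)
P(M+10) = C(5,5) × 0.758^0 × 0.242^5 = 1 × 1.0000 × 0.00083 = 0.000830
Relative intensity = 0.000830 / 0.399450 × 100 = 0.21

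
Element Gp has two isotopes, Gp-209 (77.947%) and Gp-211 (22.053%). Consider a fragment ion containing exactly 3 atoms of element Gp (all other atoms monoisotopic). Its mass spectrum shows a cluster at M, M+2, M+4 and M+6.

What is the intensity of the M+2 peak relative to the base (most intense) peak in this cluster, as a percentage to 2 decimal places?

84.88%

Binomial terms of (0.77947 + 0.22053)^3: M 0.4736, M+2 0.4020, M+4 0.1137, M+6 0.0107 → M is the base peak.
P(M) = C(3,0) × 0.77947^3 × 0.22053^0 = 1 × 0.4735853 × 1.0000 = 0.473585 (base)
P(M+2) = C(3,1) × 0.77947^2 × 0.22053^1 = 3 × 0.60757348 × 0.22053 = 0.401965
Relative intensity = 0.401965 / 0.473585 × 100 = 84.88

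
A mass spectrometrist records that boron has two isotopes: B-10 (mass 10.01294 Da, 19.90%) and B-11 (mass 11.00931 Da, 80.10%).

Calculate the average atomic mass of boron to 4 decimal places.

Ar = Σ fᵢ·mᵢ = 0.1990 × 10.01294 + 0.8010 × 11.00931
= 1.992575 + 8.818457 = 10.811032 Da

10.8110 Da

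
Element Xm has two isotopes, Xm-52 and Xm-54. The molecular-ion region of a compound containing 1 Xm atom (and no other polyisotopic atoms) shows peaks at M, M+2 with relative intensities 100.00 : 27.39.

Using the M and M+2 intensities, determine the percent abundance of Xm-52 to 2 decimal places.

78.50%

Write p for the Xm-52 fraction. I(M+2)/I(M) = [C(1,1)·p^0·(1−p)] / p^1 = 1·(1−p)/p = 27.39/100.00 = 0.2739
(1−p)/p = 0.2739/1 = 0.2739  ⇒  p = 1/(1 + 0.2739) = 0.7850
Xm-52: 78.50%, Xm-54: 21.50%.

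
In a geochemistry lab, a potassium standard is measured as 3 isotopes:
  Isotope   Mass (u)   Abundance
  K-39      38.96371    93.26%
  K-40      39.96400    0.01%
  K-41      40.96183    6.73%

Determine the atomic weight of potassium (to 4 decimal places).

39.0983 u

Weight each isotope mass by its fractional abundance: 0.9326 × 38.96371 + 0.0001 × 39.96400 + 0.0673 × 40.96183
= 36.337556 + 0.003996 + 2.756731 = 39.098283 u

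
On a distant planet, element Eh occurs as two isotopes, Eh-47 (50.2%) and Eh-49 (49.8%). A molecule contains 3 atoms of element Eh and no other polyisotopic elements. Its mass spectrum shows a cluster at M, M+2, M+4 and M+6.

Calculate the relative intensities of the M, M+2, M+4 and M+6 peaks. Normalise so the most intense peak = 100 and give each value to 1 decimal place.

Expanding (0.502 + 0.498)^3:
P(M) = 0.502^3 = 0.126506
P(M+2) = 3 × 0.502^2 × 0.498^1 = 0.376494
P(M+4) = 3 × 0.502^1 × 0.498^2 = 0.373494
P(M+6) = 0.498^3 = 0.123506
The M+2 peak is largest (0.376494); scaling to 100 gives 33.6 : 100.0 : 99.2 : 32.8.

33.6 : 100.0 : 99.2 : 32.8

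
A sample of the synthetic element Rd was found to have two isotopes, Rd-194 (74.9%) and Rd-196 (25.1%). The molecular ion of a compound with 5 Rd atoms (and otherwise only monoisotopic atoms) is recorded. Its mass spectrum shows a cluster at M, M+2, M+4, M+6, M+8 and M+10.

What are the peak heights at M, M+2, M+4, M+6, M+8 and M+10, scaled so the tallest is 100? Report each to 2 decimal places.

Expanding (0.749 + 0.251)^5:
P(M) = 0.749^5 = 0.235727
P(M+2) = 5 × 0.749^4 × 0.251^1 = 0.394976
P(M+4) = 10 × 0.749^3 × 0.251^2 = 0.264724
P(M+6) = 10 × 0.749^2 × 0.251^3 = 0.088712
P(M+8) = 5 × 0.749^1 × 0.251^4 = 0.014864
P(M+10) = 0.251^5 = 0.000996
The M+2 peak is largest (0.394976); scaling to 100 gives 59.68 : 100.00 : 67.02 : 22.46 : 3.76 : 0.25.

59.68 : 100.00 : 67.02 : 22.46 : 3.76 : 0.25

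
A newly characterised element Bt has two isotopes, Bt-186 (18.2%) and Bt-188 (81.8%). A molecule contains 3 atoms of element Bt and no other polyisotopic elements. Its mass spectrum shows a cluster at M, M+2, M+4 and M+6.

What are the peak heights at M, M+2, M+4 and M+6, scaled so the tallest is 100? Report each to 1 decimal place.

Each Bt atom is independently Bt-186 (p = 0.182) or Bt-188 (q = 0.818); the cluster is the binomial expansion (p + q)^3.
P(M) = 0.182^3 = 0.006029
P(M+2) = 3 × 0.182^2 × 0.818^1 = 0.081286
P(M+4) = 3 × 0.182^1 × 0.818^2 = 0.365342
P(M+6) = 0.818^3 = 0.547343
The M+6 peak is largest (0.547343); scaling to 100 gives 1.1 : 14.9 : 66.7 : 100.0.

1.1 : 14.9 : 66.7 : 100.0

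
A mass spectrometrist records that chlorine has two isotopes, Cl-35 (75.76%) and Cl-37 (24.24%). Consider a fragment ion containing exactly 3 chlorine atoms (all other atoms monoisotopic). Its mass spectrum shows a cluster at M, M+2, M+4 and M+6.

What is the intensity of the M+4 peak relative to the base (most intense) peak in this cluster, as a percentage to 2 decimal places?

Term probabilities: M 0.4348, M+2 0.4174, M+4 0.1335, M+6 0.0142. Base peak = M.
P(M) = C(3,0) × 0.7576^3 × 0.2424^0 = 1 × 0.4348304 × 1.0000 = 0.434830 (base)
P(M+4) = C(3,2) × 0.7576^1 × 0.2424^2 = 3 × 0.7576 × 0.05875776 = 0.133545
Relative intensity = 0.133545 / 0.434830 × 100 = 30.71

30.71%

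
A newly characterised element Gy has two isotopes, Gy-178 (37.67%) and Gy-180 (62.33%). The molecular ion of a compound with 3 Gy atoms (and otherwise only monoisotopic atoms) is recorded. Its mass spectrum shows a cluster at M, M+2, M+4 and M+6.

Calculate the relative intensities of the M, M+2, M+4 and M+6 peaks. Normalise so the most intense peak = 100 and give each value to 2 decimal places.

12.18 : 60.44 : 100.00 : 55.15

Each Gy atom is independently Gy-178 (p = 0.3767) or Gy-180 (q = 0.6233); the cluster is the binomial expansion (p + q)^3.
P(M) = 0.3767^3 = 0.053455
P(M+2) = 3 × 0.3767^2 × 0.6233^1 = 0.265344
P(M+4) = 3 × 0.3767^1 × 0.6233^2 = 0.439047
P(M+6) = 0.6233^3 = 0.242154
The M+4 peak is largest (0.439047); scaling to 100 gives 12.18 : 60.44 : 100.00 : 55.15.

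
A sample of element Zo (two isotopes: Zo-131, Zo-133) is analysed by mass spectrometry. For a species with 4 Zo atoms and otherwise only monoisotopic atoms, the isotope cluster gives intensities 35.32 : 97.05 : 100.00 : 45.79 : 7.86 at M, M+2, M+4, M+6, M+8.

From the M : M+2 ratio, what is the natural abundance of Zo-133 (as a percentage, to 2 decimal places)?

Let p = fractional abundance of Zo-131. I(M+2)/I(M) = [C(4,1)·p^3·(1−p)] / p^4 = 4·(1−p)/p = 97.05/35.32 = 2.7477
(1−p)/p = 2.7477/4 = 0.6869  ⇒  p = 1/(1 + 0.6869) = 0.5928
Zo-131: 59.28%, Zo-133: 40.72%.

40.72%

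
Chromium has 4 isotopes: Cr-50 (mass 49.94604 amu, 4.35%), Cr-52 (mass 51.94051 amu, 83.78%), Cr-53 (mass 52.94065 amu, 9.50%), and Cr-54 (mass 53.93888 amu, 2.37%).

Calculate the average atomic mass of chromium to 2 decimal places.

Ar = Σ fᵢ·mᵢ = 0.0435 × 49.94604 + 0.8378 × 51.94051 + 0.0950 × 52.94065 + 0.0237 × 53.93888
= 2.172653 + 43.515759 + 5.029362 + 1.278351 = 51.996125 amu

52.00 amu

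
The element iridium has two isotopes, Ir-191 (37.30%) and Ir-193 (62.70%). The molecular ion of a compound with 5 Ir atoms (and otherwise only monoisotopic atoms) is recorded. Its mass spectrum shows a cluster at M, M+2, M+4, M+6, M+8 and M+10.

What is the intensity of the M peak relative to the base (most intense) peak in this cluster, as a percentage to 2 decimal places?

(0.3730 + 0.6270)^5 gives M 0.0072, M+2 0.0607, M+4 0.2040, M+6 0.3429, M+8 0.2882, M+10 0.0969; the largest is M+6.
P(M+6) = C(5,3) × 0.3730^2 × 0.6270^3 = 10 × 0.139129 × 0.24649188 = 0.342942 (base)
P(M) = C(5,0) × 0.3730^5 × 0.6270^0 = 1 × 0.00722012 × 1.0000 = 0.007220
Relative intensity = 0.007220 / 0.342942 × 100 = 2.11

2.11%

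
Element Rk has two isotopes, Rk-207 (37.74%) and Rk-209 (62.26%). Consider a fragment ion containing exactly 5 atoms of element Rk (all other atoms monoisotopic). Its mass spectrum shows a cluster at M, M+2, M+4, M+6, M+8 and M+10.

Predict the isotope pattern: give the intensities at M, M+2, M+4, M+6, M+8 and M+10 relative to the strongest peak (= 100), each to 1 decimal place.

The 5 Rk atoms are independent, so intensities follow the terms of (0.3774 + 0.6226)^5.
P(M) = 0.3774^5 = 0.007656
P(M+2) = 5 × 0.3774^4 × 0.6226^1 = 0.063152
P(M+4) = 10 × 0.3774^3 × 0.6226^2 = 0.208365
P(M+6) = 10 × 0.3774^2 × 0.6226^3 = 0.343741
P(M+8) = 5 × 0.3774^1 × 0.6226^4 = 0.283536
P(M+10) = 0.6226^5 = 0.093550
The M+6 peak is largest (0.343741); scaling to 100 gives 2.2 : 18.4 : 60.6 : 100.0 : 82.5 : 27.2.

2.2 : 18.4 : 60.6 : 100.0 : 82.5 : 27.2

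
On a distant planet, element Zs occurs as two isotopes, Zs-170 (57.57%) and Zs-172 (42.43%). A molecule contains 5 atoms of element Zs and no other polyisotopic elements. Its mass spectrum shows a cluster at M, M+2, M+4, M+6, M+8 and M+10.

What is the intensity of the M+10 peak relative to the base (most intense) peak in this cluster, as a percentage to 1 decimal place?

4.0%

Binomial terms of (0.5757 + 0.4243)^5: M 0.0632, M+2 0.2330, M+4 0.3435, M+6 0.2532, M+8 0.0933, M+10 0.0138 → M+4 is the base peak.
P(M+4) = C(5,2) × 0.5757^3 × 0.4243^2 = 10 × 0.19080453 × 0.18003049 = 0.343506 (base)
P(M+10) = C(5,5) × 0.5757^0 × 0.4243^5 = 1 × 1.0000 × 0.01375198 = 0.013752
Relative intensity = 0.013752 / 0.343506 × 100 = 4.0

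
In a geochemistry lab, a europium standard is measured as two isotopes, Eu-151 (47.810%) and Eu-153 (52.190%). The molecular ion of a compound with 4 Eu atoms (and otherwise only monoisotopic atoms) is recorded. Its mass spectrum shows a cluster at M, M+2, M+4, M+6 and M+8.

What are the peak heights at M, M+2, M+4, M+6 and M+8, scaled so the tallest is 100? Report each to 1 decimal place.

Expanding (0.47810 + 0.52190)^4:
P(M) = 0.47810^4 = 0.052249
P(M+2) = 4 × 0.47810^3 × 0.52190^1 = 0.228141
P(M+4) = 6 × 0.47810^2 × 0.52190^2 = 0.373563
P(M+6) = 4 × 0.47810^1 × 0.52190^3 = 0.271857
P(M+8) = 0.52190^4 = 0.074191
The M+4 peak is largest (0.373563); scaling to 100 gives 14.0 : 61.1 : 100.0 : 72.8 : 19.9.

14.0 : 61.1 : 100.0 : 72.8 : 19.9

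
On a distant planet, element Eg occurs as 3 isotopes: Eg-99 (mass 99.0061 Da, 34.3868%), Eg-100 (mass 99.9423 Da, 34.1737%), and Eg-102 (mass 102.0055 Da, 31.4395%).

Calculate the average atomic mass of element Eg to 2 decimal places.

100.27 Da

Average mass = Σ (abundance × isotope mass) = 0.343868 × 99.0061 + 0.341737 × 99.9423 + 0.314395 × 102.0055
= 34.04503 + 34.15398 + 32.07002 = 100.26903 Da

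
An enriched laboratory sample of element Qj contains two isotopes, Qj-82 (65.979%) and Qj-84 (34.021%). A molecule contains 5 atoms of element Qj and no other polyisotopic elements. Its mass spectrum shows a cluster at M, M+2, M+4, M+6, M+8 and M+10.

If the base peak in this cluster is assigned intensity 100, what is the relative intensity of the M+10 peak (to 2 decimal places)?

Term probabilities: M 0.1250, M+2 0.3224, M+4 0.3324, M+6 0.1714, M+8 0.0442, M+10 0.0046. Base peak = M+4.
P(M+4) = C(5,2) × 0.65979^3 × 0.34021^2 = 10 × 0.28722166 × 0.11574284 = 0.332439 (base)
P(M+10) = C(5,5) × 0.65979^0 × 0.34021^5 = 1 × 1.0000 × 0.00455759 = 0.004558
Relative intensity = 0.004558 / 0.332439 × 100 = 1.37

1.37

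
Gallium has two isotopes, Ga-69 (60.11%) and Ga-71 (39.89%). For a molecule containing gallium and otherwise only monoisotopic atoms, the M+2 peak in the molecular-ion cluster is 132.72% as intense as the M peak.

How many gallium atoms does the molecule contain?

2

With n Ga atoms, P(M+2)/P(M) = C(n,1)·p^(n−1)q / p^n = n·q/p = n · 0.3989/0.6011.
n = 1.3272 × 0.6011/0.3989 = 2.00 ≈ 2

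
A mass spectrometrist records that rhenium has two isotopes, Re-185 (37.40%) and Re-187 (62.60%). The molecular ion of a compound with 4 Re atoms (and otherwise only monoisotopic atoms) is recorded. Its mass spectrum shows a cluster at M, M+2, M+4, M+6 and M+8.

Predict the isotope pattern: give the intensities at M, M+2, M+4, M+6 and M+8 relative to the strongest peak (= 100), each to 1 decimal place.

5.3 : 35.7 : 89.6 : 100.0 : 41.8

The 4 Re atoms are independent, so intensities follow the terms of (0.3740 + 0.6260)^4.
P(M) = 0.3740^4 = 0.019565
P(M+2) = 4 × 0.3740^3 × 0.6260^1 = 0.130993
P(M+4) = 6 × 0.3740^2 × 0.6260^2 = 0.328884
P(M+6) = 4 × 0.3740^1 × 0.6260^3 = 0.366990
P(M+8) = 0.6260^4 = 0.153567
The M+6 peak is largest (0.366990); scaling to 100 gives 5.3 : 35.7 : 89.6 : 100.0 : 41.8.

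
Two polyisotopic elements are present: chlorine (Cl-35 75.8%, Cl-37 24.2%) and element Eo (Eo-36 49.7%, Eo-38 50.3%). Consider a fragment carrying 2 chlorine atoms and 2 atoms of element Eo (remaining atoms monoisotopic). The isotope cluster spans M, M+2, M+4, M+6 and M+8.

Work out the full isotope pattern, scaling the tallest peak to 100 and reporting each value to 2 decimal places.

37.56 : 100.00 : 90.84 : 32.31 : 3.92

Chlorine pattern (n=2): 0.574564 : 0.366872 : 0.058564
Element Eo pattern (n=2): 0.247009 : 0.499982 : 0.253009
Convolve the two distributions (both contribute in 2-u steps):
  M: 0.574564×0.247009 = 0.141922
  M+2: 0.574564×0.499982 + 0.366872×0.247009 = 0.377892
  M+4: 0.574564×0.253009 + 0.366872×0.499982 + 0.058564×0.247009 = 0.343265
  M+6: 0.366872×0.253009 + 0.058564×0.499982 = 0.122103
  M+8: 0.058564×0.253009 = 0.014817
Scale to base peak (0.377892) = 100: 37.56 : 100.00 : 90.84 : 32.31 : 3.92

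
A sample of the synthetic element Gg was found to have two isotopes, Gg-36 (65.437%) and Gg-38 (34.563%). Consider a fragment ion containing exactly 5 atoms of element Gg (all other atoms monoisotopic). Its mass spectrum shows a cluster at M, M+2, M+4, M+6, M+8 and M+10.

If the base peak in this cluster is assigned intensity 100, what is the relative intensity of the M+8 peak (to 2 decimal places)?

Term probabilities: M 0.1200, M+2 0.3169, M+4 0.3347, M+6 0.1768, M+8 0.0467, M+10 0.0049. Base peak = M+4.
P(M+4) = C(5,2) × 0.65437^3 × 0.34563^2 = 10 × 0.2802013 × 0.1194601 = 0.334729 (base)
P(M+8) = C(5,4) × 0.65437^1 × 0.34563^4 = 5 × 0.65437 × 0.01427071 = 0.046692
Relative intensity = 0.046692 / 0.334729 × 100 = 13.95

13.95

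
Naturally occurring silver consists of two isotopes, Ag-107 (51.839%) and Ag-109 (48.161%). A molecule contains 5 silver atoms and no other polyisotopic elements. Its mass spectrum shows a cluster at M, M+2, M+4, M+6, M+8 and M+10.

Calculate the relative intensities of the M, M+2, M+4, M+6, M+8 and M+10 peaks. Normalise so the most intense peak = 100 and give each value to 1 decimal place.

11.6 : 53.8 : 100.0 : 92.9 : 43.2 : 8.0

Expanding (0.51839 + 0.48161)^5:
P(M) = 0.51839^5 = 0.037435
P(M+2) = 5 × 0.51839^4 × 0.48161^1 = 0.173897
P(M+4) = 10 × 0.51839^3 × 0.48161^2 = 0.323118
P(M+6) = 10 × 0.51839^2 × 0.48161^3 = 0.300192
P(M+8) = 5 × 0.51839^1 × 0.48161^4 = 0.139447
P(M+10) = 0.48161^5 = 0.025911
The M+4 peak is largest (0.323118); scaling to 100 gives 11.6 : 53.8 : 100.0 : 92.9 : 43.2 : 8.0.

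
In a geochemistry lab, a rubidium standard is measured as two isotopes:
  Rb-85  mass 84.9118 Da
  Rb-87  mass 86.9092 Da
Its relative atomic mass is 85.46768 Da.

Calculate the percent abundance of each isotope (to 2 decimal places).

Rb-85: 72.17%, Rb-87: 27.83%

Writing the weighted mean with unknown fraction x of Rb-85:
84.9118·x + 86.9092·(1 − x) = 85.46768
(84.9118 − 86.9092)·x = 85.46768 − 86.9092
x = -1.44152 / -1.9974 = 0.72170 → 72.17% Rb-85, 27.83% Rb-87.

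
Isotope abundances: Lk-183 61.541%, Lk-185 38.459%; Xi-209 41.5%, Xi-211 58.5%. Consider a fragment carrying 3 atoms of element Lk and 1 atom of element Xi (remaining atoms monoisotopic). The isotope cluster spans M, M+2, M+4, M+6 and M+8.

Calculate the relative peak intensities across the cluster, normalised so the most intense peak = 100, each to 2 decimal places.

26.22 : 86.11 : 100.00 : 49.70 : 9.02

Element Lk pattern (n=3): 0.2330739 : 0.4369667 : 0.2730749 : 0.0568845
Element Xi pattern (n=1): 0.4150 : 0.5850
Convolve the two distributions (both contribute in 2-u steps):
  M: 0.2330739×0.4150 = 0.096726
  M+2: 0.2330739×0.5850 + 0.4369667×0.4150 = 0.317689
  M+4: 0.4369667×0.5850 + 0.2730749×0.4150 = 0.368952
  M+6: 0.2730749×0.5850 + 0.0568845×0.4150 = 0.183356
  M+8: 0.0568845×0.5850 = 0.033277
Scale to base peak (0.368952) = 100: 26.22 : 86.11 : 100.00 : 49.70 : 9.02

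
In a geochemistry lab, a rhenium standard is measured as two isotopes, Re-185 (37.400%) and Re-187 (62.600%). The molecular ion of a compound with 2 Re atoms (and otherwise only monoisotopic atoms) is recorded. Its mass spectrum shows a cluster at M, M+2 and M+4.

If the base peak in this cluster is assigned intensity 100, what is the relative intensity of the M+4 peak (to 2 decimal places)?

83.69

Term probabilities: M 0.1399, M+2 0.4682, M+4 0.3919. Base peak = M+2.
P(M+2) = C(2,1) × 0.37400^1 × 0.62600^1 = 2 × 0.3740 × 0.6260 = 0.468248 (base)
P(M+4) = C(2,2) × 0.37400^0 × 0.62600^2 = 1 × 1.0000 × 0.391876 = 0.391876
Relative intensity = 0.391876 / 0.468248 × 100 = 83.69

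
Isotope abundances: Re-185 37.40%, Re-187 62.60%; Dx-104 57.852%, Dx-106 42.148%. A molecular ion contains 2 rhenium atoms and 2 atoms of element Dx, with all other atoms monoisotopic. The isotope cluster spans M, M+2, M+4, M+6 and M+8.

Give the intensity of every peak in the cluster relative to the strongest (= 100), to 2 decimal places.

12.18 : 58.52 : 100.00 : 71.36 : 18.11

Rhenium pattern (n=2): 0.139876 : 0.468248 : 0.391876
Element Dx pattern (n=2): 0.33468539 : 0.48766922 : 0.17764539
Convolve the two distributions (both contribute in 2-u steps):
  M: 0.139876×0.33468539 = 0.046814
  M+2: 0.139876×0.48766922 + 0.468248×0.33468539 = 0.224929
  M+4: 0.139876×0.17764539 + 0.468248×0.48766922 + 0.391876×0.33468539 = 0.384354
  M+6: 0.468248×0.17764539 + 0.391876×0.48766922 = 0.274288
  M+8: 0.391876×0.17764539 = 0.069615
Scale to base peak (0.384354) = 100: 12.18 : 58.52 : 100.00 : 71.36 : 18.11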